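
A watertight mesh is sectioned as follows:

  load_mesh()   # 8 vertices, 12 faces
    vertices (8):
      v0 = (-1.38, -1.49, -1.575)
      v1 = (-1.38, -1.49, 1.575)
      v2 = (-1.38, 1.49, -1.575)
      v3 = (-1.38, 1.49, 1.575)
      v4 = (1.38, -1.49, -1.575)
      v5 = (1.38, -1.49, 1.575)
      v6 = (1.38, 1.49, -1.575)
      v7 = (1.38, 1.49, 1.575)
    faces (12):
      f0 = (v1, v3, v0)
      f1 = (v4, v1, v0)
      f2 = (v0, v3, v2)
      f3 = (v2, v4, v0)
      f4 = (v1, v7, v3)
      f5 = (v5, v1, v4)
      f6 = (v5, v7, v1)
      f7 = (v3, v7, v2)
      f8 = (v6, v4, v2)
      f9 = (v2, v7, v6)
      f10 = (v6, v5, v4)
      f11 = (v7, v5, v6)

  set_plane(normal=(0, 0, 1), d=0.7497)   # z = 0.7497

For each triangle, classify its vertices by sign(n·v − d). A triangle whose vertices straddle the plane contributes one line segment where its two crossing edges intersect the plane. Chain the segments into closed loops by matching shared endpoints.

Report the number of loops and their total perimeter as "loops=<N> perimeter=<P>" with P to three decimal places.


loops=1 perimeter=11.480

Straddling triangles (8 of 12):
  (v1,v3,v0) [++-] → (-1.38, 0.70924, 0.7497)–(-1.38, -1.49, 0.7497)  len=2.1992
  (v4,v1,v0) [-+-] → (-0.65688, -1.49, 0.7497)–(-1.38, -1.49, 0.7497)  len=0.7231
  (v0,v3,v2) [-+-] → (-1.38, 0.70924, 0.7497)–(-1.38, 1.49, 0.7497)  len=0.7808
  (v5,v1,v4) [++-] → (-0.65688, -1.49, 0.7497)–(1.38, -1.49, 0.7497)  len=2.0369
  (v3,v7,v2) [++-] → (0.65688, 1.49, 0.7497)–(-1.38, 1.49, 0.7497)  len=2.0369
  (v2,v7,v6) [-+-] → (0.65688, 1.49, 0.7497)–(1.38, 1.49, 0.7497)  len=0.7231
  (v6,v5,v4) [-+-] → (1.38, -0.70924, 0.7497)–(1.38, -1.49, 0.7497)  len=0.7808
  (v7,v5,v6) [++-] → (1.38, -0.70924, 0.7497)–(1.38, 1.49, 0.7497)  len=2.1992

Chained into 1 loop(s):
  loop 1: 8 segments, perimeter = 11.4800
Total perimeter = 11.480


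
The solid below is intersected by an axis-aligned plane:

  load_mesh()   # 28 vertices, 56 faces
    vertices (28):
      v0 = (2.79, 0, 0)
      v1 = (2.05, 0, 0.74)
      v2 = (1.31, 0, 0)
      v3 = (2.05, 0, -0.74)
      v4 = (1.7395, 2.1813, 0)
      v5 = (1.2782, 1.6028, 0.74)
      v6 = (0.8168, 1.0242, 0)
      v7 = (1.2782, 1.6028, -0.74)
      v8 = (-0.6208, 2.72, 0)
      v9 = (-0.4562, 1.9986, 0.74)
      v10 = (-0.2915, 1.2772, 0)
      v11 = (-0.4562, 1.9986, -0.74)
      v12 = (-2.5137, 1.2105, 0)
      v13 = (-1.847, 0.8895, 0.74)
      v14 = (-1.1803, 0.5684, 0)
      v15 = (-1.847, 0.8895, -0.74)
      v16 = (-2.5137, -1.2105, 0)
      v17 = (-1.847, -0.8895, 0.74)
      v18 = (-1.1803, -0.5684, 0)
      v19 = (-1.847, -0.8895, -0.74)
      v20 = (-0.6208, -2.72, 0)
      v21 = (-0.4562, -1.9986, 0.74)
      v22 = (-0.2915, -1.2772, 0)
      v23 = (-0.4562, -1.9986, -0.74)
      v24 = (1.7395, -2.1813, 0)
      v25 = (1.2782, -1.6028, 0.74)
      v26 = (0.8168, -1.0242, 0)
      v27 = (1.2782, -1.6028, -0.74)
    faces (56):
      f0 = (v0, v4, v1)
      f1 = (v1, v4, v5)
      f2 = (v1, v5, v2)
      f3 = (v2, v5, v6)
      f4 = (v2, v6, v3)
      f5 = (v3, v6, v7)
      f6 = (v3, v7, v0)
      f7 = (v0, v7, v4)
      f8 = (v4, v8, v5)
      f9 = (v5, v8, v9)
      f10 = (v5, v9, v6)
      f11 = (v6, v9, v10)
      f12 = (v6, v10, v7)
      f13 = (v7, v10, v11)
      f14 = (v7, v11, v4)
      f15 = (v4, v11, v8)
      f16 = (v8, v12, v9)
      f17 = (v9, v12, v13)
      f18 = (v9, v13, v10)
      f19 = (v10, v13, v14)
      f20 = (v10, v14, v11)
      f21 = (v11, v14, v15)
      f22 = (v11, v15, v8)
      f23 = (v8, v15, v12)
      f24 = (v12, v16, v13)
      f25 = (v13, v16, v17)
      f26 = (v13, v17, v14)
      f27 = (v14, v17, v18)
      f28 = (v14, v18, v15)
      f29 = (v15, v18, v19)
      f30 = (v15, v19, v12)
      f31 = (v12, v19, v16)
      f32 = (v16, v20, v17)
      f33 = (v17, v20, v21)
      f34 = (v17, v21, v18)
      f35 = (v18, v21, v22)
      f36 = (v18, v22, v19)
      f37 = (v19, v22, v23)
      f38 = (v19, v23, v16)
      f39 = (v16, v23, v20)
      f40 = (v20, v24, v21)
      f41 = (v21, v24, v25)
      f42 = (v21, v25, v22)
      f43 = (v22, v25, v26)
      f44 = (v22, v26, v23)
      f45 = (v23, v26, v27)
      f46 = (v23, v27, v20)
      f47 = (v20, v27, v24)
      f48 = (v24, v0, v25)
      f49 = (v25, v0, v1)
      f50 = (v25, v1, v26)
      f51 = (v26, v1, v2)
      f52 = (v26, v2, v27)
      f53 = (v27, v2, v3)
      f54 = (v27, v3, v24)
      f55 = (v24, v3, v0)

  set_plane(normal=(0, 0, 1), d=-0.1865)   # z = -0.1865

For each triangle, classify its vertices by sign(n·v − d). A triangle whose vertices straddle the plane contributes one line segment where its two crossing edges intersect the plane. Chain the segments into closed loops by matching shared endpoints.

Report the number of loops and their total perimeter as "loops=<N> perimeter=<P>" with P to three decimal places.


Straddling triangles (28 of 56):
  (v2,v6,v3) [++-] → (1.1276, 0.766074, -0.1865)–(1.4965, 0, -0.1865)  len=0.8503
  (v3,v6,v7) [-+-] → (1.1276, 0.766074, -0.1865)–(0.933085, 1.17002, -0.1865)  len=0.4483
  (v3,v7,v0) [--+] → (2.40899, 0.403949, -0.1865)–(2.6035, 0, -0.1865)  len=0.4483
  (v0,v7,v4) [+-+] → (2.40899, 0.403949, -0.1865)–(1.62324, 2.0355, -0.1865)  len=1.8109
  (v6,v10,v7) [++-] → (0.104107, 1.35926, -0.1865)–(0.933085, 1.17002, -0.1865)  len=0.8503
  (v7,v10,v11) [-+-] → (0.104107, 1.35926, -0.1865)–(-0.333009, 1.45901, -0.1865)  len=0.4484
  (v7,v11,v4) [--+] → (1.18612, 2.13525, -0.1865)–(1.62324, 2.0355, -0.1865)  len=0.4484
  (v4,v11,v8) [+-+] → (1.18612, 2.13525, -0.1865)–(-0.579316, 2.53819, -0.1865)  len=1.8108
  (v10,v14,v11) [++-] → (-0.997807, 0.928849, -0.1865)–(-0.333009, 1.45901, -0.1865)  len=0.8503
  (v11,v14,v15) [-+-] → (-0.997807, 0.928849, -0.1865)–(-1.34833, 0.649326, -0.1865)  len=0.4483
  (v11,v15,v8) [--+] → (-0.929836, 2.25866, -0.1865)–(-0.579316, 2.53819, -0.1865)  len=0.4483
  (v8,v15,v12) [+-+] → (-0.929836, 2.25866, -0.1865)–(-2.34567, 1.1296, -0.1865)  len=1.8109
  (v14,v18,v15) [++-] → (-1.34833, -0.20097, -0.1865)–(-1.34833, 0.649326, -0.1865)  len=0.8503
  (v15,v18,v19) [-+-] → (-1.34833, -0.20097, -0.1865)–(-1.34833, -0.649326, -0.1865)  len=0.4484
  (v15,v19,v12) [--+] → (-2.34567, 0.681243, -0.1865)–(-2.34567, 1.1296, -0.1865)  len=0.4484
  (v12,v19,v16) [+-+] → (-2.34567, 0.681243, -0.1865)–(-2.34567, -1.1296, -0.1865)  len=1.8108
  (v18,v22,v19) [++-] → (-0.683528, -1.17949, -0.1865)–(-1.34833, -0.649326, -0.1865)  len=0.8503
  (v19,v22,v23) [-+-] → (-0.683528, -1.17949, -0.1865)–(-0.333009, -1.45901, -0.1865)  len=0.4483
  (v19,v23,v16) [--+] → (-1.99515, -1.40912, -0.1865)–(-2.34567, -1.1296, -0.1865)  len=0.4483
  (v16,v23,v20) [+-+] → (-1.99515, -1.40912, -0.1865)–(-0.579316, -2.53819, -0.1865)  len=1.8109
  (v22,v26,v23) [++-] → (0.49597, -1.26978, -0.1865)–(-0.333009, -1.45901, -0.1865)  len=0.8503
  (v23,v26,v27) [-+-] → (0.49597, -1.26978, -0.1865)–(0.933085, -1.17002, -0.1865)  len=0.4484
  (v23,v27,v20) [--+] → (-0.142201, -2.43844, -0.1865)–(-0.579316, -2.53819, -0.1865)  len=0.4484
  (v20,v27,v24) [+-+] → (-0.142201, -2.43844, -0.1865)–(1.62324, -2.0355, -0.1865)  len=1.8108
  (v26,v2,v27) [++-] → (1.30199, -0.403949, -0.1865)–(0.933085, -1.17002, -0.1865)  len=0.8503
  (v27,v2,v3) [-+-] → (1.30199, -0.403949, -0.1865)–(1.4965, 0, -0.1865)  len=0.4483
  (v27,v3,v24) [--+] → (1.81775, -1.63155, -0.1865)–(1.62324, -2.0355, -0.1865)  len=0.4483
  (v24,v3,v0) [+-+] → (1.81775, -1.63155, -0.1865)–(2.6035, 0, -0.1865)  len=1.8109

Chained into 2 loop(s):
  loop 1: 14 segments, perimeter = 9.0905
  loop 2: 14 segments, perimeter = 15.8145
Total perimeter = 24.905

loops=2 perimeter=24.905


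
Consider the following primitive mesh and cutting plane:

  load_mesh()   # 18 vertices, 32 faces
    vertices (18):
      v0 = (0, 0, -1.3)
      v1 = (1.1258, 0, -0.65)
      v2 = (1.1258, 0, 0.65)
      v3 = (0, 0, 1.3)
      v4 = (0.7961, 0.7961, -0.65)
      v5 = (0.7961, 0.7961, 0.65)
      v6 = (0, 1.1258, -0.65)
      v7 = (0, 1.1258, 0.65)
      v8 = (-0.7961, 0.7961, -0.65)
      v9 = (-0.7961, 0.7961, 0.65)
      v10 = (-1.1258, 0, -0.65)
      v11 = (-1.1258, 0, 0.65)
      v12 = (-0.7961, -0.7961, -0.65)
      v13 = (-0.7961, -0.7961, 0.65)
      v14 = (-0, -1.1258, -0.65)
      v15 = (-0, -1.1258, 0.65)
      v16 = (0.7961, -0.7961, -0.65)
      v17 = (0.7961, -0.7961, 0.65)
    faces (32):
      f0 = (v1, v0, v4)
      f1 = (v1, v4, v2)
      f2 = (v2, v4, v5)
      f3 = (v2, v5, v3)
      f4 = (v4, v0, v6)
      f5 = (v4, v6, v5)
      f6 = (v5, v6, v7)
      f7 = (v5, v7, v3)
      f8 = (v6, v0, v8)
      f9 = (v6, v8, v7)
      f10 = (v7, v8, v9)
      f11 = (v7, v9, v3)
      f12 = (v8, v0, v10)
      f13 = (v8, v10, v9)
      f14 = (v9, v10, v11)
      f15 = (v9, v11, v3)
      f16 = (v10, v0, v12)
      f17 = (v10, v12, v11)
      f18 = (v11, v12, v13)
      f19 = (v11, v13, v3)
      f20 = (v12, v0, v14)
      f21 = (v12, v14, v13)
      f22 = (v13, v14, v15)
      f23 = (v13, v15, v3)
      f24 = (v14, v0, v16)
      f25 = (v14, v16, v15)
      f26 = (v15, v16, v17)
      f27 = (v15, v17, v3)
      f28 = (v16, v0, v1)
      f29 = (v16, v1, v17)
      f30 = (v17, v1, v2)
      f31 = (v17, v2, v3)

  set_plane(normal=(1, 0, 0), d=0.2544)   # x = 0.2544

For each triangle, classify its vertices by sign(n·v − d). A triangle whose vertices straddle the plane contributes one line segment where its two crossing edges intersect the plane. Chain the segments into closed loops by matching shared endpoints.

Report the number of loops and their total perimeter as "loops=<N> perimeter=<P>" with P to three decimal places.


loops=1 perimeter=7.185

Straddling triangles (12 of 32):
  (v1,v0,v4) [+-+] → (0.2544, 0, -1.15312)–(0.2544, 0.2544, -1.09229)  len=0.2616
  (v2,v5,v3) [++-] → (0.2544, 0.2544, 1.09229)–(0.2544, 0, 1.15312)  len=0.2616
  (v4,v0,v6) [+--] → (0.2544, 0.2544, -1.09229)–(0.2544, 1.02044, -0.65)  len=0.8846
  (v4,v6,v5) [+-+] → (0.2544, 1.02044, -0.65)–(0.2544, 1.02044, -0.234575)  len=0.4154
  (v5,v6,v7) [+--] → (0.2544, 1.02044, -0.234575)–(0.2544, 1.02044, 0.65)  len=0.8846
  (v5,v7,v3) [+--] → (0.2544, 1.02044, 0.65)–(0.2544, 0.2544, 1.09229)  len=0.8846
  (v14,v0,v16) [--+] → (0.2544, -0.2544, -1.09229)–(0.2544, -1.02044, -0.65)  len=0.8846
  (v14,v16,v15) [-+-] → (0.2544, -1.02044, -0.65)–(0.2544, -1.02044, 0.234575)  len=0.8846
  (v15,v16,v17) [-++] → (0.2544, -1.02044, 0.234575)–(0.2544, -1.02044, 0.65)  len=0.4154
  (v15,v17,v3) [-+-] → (0.2544, -1.02044, 0.65)–(0.2544, -0.2544, 1.09229)  len=0.8846
  (v16,v0,v1) [+-+] → (0.2544, -0.2544, -1.09229)–(0.2544, 0, -1.15312)  len=0.2616
  (v17,v2,v3) [++-] → (0.2544, 0, 1.15312)–(0.2544, -0.2544, 1.09229)  len=0.2616

Chained into 1 loop(s):
  loop 1: 12 segments, perimeter = 7.1845
Total perimeter = 7.185


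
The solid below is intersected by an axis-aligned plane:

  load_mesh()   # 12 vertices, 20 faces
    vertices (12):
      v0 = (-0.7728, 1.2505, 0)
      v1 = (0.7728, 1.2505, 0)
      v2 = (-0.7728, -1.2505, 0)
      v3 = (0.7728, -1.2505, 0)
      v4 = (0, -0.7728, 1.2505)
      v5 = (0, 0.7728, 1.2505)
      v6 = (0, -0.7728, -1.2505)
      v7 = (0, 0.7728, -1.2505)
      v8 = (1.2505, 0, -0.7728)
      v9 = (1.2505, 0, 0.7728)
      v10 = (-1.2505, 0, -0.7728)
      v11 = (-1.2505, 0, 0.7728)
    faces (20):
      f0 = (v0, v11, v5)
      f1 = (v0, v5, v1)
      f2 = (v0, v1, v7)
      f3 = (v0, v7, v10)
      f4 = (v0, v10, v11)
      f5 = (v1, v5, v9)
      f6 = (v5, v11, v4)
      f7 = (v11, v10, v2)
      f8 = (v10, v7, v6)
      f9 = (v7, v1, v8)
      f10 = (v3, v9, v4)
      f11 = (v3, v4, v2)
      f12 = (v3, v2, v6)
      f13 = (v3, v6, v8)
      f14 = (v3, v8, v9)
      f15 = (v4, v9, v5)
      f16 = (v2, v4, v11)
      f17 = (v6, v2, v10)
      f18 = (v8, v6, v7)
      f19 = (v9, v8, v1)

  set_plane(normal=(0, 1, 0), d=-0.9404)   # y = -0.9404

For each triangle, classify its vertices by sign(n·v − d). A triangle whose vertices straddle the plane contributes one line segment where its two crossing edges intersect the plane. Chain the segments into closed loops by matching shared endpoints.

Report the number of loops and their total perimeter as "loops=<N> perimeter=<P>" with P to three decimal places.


loops=1 perimeter=5.359

Straddling triangles (8 of 20):
  (v11,v10,v2) [++-] → (-0.89126, -0.9404, -0.19164)–(-0.89126, -0.9404, 0.19164)  len=0.3833
  (v3,v9,v4) [-++] → (0.89126, -0.9404, 0.19164)–(0.271135, -0.9404, 0.811765)  len=0.8770
  (v3,v4,v2) [-+-] → (0.271135, -0.9404, 0.811765)–(-0.271135, -0.9404, 0.811765)  len=0.5423
  (v3,v2,v6) [--+] → (-0.271135, -0.9404, -0.811765)–(0.271135, -0.9404, -0.811765)  len=0.5423
  (v3,v6,v8) [-++] → (0.271135, -0.9404, -0.811765)–(0.89126, -0.9404, -0.19164)  len=0.8770
  (v3,v8,v9) [-++] → (0.89126, -0.9404, -0.19164)–(0.89126, -0.9404, 0.19164)  len=0.3833
  (v2,v4,v11) [-++] → (-0.271135, -0.9404, 0.811765)–(-0.89126, -0.9404, 0.19164)  len=0.8770
  (v6,v2,v10) [+-+] → (-0.271135, -0.9404, -0.811765)–(-0.89126, -0.9404, -0.19164)  len=0.8770

Chained into 1 loop(s):
  loop 1: 8 segments, perimeter = 5.3591
Total perimeter = 5.359


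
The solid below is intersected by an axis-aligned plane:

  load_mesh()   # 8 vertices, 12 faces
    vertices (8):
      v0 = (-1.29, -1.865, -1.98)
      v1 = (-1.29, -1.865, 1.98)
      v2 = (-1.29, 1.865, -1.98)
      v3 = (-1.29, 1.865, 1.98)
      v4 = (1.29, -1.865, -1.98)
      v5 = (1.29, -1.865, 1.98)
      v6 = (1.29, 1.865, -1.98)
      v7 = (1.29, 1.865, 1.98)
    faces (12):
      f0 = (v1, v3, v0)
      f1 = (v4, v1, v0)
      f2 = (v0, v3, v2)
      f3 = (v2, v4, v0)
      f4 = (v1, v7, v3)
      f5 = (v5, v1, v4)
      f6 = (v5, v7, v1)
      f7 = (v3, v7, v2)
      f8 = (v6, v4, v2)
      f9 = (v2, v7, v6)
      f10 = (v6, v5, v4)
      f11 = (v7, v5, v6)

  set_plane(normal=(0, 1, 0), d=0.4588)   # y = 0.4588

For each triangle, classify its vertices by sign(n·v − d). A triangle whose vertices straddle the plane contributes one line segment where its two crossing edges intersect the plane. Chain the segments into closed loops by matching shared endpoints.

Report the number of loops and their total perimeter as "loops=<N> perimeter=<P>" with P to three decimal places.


loops=1 perimeter=13.080

Straddling triangles (8 of 12):
  (v1,v3,v0) [-+-] → (-1.29, 0.4588, 1.98)–(-1.29, 0.4588, 0.487091)  len=1.4929
  (v0,v3,v2) [-++] → (-1.29, 0.4588, 0.487091)–(-1.29, 0.4588, -1.98)  len=2.4671
  (v2,v4,v0) [+--] → (-0.317347, 0.4588, -1.98)–(-1.29, 0.4588, -1.98)  len=0.9727
  (v1,v7,v3) [-++] → (0.317347, 0.4588, 1.98)–(-1.29, 0.4588, 1.98)  len=1.6073
  (v5,v7,v1) [-+-] → (1.29, 0.4588, 1.98)–(0.317347, 0.4588, 1.98)  len=0.9727
  (v6,v4,v2) [+-+] → (1.29, 0.4588, -1.98)–(-0.317347, 0.4588, -1.98)  len=1.6073
  (v6,v5,v4) [+--] → (1.29, 0.4588, -0.487091)–(1.29, 0.4588, -1.98)  len=1.4929
  (v7,v5,v6) [+-+] → (1.29, 0.4588, 1.98)–(1.29, 0.4588, -0.487091)  len=2.4671

Chained into 1 loop(s):
  loop 1: 8 segments, perimeter = 13.0800
Total perimeter = 13.080


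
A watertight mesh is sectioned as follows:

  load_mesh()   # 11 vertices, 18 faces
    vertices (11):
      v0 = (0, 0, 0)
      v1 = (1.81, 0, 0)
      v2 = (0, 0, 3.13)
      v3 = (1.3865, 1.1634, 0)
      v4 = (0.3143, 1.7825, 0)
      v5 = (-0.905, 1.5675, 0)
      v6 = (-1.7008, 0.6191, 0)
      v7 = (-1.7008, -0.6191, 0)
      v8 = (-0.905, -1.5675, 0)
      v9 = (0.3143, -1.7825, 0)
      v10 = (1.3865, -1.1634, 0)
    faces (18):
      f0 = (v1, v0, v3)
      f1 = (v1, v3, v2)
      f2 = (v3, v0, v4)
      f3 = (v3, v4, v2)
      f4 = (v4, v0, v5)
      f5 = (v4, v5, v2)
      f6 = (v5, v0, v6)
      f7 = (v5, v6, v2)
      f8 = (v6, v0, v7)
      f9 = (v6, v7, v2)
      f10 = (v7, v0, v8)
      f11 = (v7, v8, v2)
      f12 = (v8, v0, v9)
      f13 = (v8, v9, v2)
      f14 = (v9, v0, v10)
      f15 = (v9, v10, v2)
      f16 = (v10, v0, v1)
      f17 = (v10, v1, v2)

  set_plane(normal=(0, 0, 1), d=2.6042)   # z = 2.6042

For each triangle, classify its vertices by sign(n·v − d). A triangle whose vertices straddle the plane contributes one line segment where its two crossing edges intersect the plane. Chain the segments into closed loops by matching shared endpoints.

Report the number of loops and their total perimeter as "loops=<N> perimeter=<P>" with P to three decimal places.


Straddling triangles (9 of 18):
  (v1,v3,v2) [--+] → (0.232914, 0.195436, 2.6042)–(0.304057, 0, 2.6042)  len=0.2080
  (v3,v4,v2) [--+] → (0.0527984, 0.299437, 2.6042)–(0.232914, 0.195436, 2.6042)  len=0.2080
  (v4,v5,v2) [--+] → (-0.152028, 0.26332, 2.6042)–(0.0527984, 0.299437, 2.6042)  len=0.2080
  (v5,v6,v2) [--+] → (-0.285713, 0.104001, 2.6042)–(-0.152028, 0.26332, 2.6042)  len=0.2080
  (v6,v7,v2) [--+] → (-0.285713, -0.104001, 2.6042)–(-0.285713, 0.104001, 2.6042)  len=0.2080
  (v7,v8,v2) [--+] → (-0.152028, -0.26332, 2.6042)–(-0.285713, -0.104001, 2.6042)  len=0.2080
  (v8,v9,v2) [--+] → (0.0527984, -0.299437, 2.6042)–(-0.152028, -0.26332, 2.6042)  len=0.2080
  (v9,v10,v2) [--+] → (0.232914, -0.195436, 2.6042)–(0.0527984, -0.299437, 2.6042)  len=0.2080
  (v10,v1,v2) [--+] → (0.304057, 0, 2.6042)–(0.232914, -0.195436, 2.6042)  len=0.2080

Chained into 1 loop(s):
  loop 1: 9 segments, perimeter = 1.8719
Total perimeter = 1.872

loops=1 perimeter=1.872


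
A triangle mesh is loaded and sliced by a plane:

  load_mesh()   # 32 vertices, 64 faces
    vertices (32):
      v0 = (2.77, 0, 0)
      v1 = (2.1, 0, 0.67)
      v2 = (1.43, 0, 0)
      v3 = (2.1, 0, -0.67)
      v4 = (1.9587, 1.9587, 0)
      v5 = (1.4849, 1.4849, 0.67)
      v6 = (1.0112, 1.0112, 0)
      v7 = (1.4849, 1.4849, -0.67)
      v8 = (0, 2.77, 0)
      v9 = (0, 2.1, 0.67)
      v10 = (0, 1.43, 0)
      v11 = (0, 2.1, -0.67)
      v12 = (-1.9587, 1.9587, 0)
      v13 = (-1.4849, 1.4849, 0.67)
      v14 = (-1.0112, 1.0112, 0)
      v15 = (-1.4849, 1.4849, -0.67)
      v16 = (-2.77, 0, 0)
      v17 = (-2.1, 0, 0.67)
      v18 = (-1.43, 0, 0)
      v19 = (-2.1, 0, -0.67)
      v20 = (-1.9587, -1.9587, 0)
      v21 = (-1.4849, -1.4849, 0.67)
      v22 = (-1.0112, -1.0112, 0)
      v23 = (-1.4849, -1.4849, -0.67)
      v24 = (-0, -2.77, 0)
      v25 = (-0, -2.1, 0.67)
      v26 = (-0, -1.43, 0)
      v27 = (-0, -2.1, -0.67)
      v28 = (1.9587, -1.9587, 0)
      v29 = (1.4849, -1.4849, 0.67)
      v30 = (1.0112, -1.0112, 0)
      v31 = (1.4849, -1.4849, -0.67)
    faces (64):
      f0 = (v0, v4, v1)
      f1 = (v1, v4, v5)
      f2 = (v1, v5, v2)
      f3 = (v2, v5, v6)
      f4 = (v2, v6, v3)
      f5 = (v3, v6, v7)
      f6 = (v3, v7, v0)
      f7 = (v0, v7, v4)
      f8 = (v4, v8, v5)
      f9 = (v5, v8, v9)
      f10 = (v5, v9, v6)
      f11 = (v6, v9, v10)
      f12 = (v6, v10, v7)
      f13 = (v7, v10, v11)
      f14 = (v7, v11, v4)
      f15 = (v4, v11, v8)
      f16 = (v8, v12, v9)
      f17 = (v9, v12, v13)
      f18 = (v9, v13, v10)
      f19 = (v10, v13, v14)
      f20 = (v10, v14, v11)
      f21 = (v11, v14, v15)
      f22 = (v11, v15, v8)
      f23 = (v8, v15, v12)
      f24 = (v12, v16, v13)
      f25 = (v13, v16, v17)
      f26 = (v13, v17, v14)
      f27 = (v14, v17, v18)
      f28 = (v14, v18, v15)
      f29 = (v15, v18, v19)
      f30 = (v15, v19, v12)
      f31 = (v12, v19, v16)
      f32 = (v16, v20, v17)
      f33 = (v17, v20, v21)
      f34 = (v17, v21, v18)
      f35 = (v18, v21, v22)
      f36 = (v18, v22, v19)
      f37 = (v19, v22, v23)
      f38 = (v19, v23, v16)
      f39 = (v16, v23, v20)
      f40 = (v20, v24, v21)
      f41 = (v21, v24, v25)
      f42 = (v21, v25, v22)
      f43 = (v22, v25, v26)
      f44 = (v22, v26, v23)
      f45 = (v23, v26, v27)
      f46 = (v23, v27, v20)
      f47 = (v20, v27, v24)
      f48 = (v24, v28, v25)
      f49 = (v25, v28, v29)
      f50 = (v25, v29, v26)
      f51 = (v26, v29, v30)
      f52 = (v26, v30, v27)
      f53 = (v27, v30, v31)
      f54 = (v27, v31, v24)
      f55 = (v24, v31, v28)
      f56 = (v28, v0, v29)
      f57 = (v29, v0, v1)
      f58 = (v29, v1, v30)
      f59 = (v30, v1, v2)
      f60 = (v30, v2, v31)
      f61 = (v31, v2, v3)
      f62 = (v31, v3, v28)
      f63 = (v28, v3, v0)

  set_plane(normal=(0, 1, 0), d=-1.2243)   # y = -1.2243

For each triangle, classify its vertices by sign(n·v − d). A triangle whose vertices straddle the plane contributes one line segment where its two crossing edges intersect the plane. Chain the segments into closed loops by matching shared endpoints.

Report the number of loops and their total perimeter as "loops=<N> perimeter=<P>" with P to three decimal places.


Straddling triangles (20 of 64):
  (v16,v20,v17) [+-+] → (-2.26289, -1.2243, 0)–(-2.01168, -1.2243, 0.251212)  len=0.3553
  (v17,v20,v21) [+--] → (-2.01168, -1.2243, 0.251212)–(-1.59285, -1.2243, 0.67)  len=0.5923
  (v17,v21,v18) [+-+] → (-1.59285, -1.2243, 0.67)–(-1.47527, -1.2243, 0.552415)  len=0.1663
  (v18,v21,v22) [+-+] → (-1.47527, -1.2243, 0.552415)–(-1.2243, -1.2243, 0.301408)  len=0.3549
  (v19,v22,v23) [++-] → (-1.2243, -1.2243, -0.301408)–(-1.59285, -1.2243, -0.67)  len=0.5212
  (v19,v23,v16) [+-+] → (-1.59285, -1.2243, -0.67)–(-1.71044, -1.2243, -0.552415)  len=0.1663
  (v16,v23,v20) [+--] → (-1.71044, -1.2243, -0.552415)–(-2.26289, -1.2243, 0)  len=0.7813
  (v21,v25,v22) [--+] → (-0.813288, -1.2243, 0.131132)–(-1.2243, -1.2243, 0.301408)  len=0.4449
  (v22,v25,v26) [+--] → (-0.813288, -1.2243, 0.131132)–(-0.496666, -1.2243, 0)  len=0.3427
  (v22,v26,v23) [+--] → (-0.496666, -1.2243, 0)–(-1.2243, -1.2243, -0.301408)  len=0.7876
  (v26,v29,v30) [--+] → (1.2243, -1.2243, 0.301408)–(0.496666, -1.2243, 0)  len=0.7876
  (v26,v30,v27) [-+-] → (0.496666, -1.2243, 0)–(0.813288, -1.2243, -0.131132)  len=0.3427
  (v27,v30,v31) [-+-] → (0.813288, -1.2243, -0.131132)–(1.2243, -1.2243, -0.301408)  len=0.4449
  (v28,v0,v29) [-+-] → (2.26289, -1.2243, 0)–(1.71044, -1.2243, 0.552415)  len=0.7813
  (v29,v0,v1) [-++] → (1.71044, -1.2243, 0.552415)–(1.59285, -1.2243, 0.67)  len=0.1663
  (v29,v1,v30) [-++] → (1.59285, -1.2243, 0.67)–(1.2243, -1.2243, 0.301408)  len=0.5212
  (v30,v2,v31) [++-] → (1.47527, -1.2243, -0.552415)–(1.2243, -1.2243, -0.301408)  len=0.3549
  (v31,v2,v3) [-++] → (1.47527, -1.2243, -0.552415)–(1.59285, -1.2243, -0.67)  len=0.1663
  (v31,v3,v28) [-+-] → (1.59285, -1.2243, -0.67)–(2.01168, -1.2243, -0.251212)  len=0.5923
  (v28,v3,v0) [-++] → (2.01168, -1.2243, -0.251212)–(2.26289, -1.2243, 0)  len=0.3553

Chained into 2 loop(s):
  loop 1: 10 segments, perimeter = 4.5128
  loop 2: 10 segments, perimeter = 4.5128
Total perimeter = 9.026

loops=2 perimeter=9.026


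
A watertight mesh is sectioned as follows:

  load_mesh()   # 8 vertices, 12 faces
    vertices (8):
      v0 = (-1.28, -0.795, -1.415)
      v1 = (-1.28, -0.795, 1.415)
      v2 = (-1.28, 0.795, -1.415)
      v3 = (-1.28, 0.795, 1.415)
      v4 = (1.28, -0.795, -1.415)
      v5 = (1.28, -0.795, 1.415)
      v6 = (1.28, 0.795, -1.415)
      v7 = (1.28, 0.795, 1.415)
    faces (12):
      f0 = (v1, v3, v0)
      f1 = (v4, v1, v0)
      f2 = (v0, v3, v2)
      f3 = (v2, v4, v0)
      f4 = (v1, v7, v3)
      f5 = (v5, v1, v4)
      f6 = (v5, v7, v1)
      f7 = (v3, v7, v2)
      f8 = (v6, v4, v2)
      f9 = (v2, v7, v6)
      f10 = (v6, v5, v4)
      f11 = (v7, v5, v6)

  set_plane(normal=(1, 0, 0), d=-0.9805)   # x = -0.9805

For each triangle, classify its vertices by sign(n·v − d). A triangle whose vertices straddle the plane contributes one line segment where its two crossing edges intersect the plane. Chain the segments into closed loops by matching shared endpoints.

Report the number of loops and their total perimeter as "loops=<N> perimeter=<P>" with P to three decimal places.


Straddling triangles (8 of 12):
  (v4,v1,v0) [+--] → (-0.9805, -0.795, 1.08391)–(-0.9805, -0.795, -1.415)  len=2.4989
  (v2,v4,v0) [-+-] → (-0.9805, 0.608982, -1.415)–(-0.9805, -0.795, -1.415)  len=1.4040
  (v1,v7,v3) [-+-] → (-0.9805, -0.608982, 1.415)–(-0.9805, 0.795, 1.415)  len=1.4040
  (v5,v1,v4) [+-+] → (-0.9805, -0.795, 1.415)–(-0.9805, -0.795, 1.08391)  len=0.3311
  (v5,v7,v1) [++-] → (-0.9805, -0.608982, 1.415)–(-0.9805, -0.795, 1.415)  len=0.1860
  (v3,v7,v2) [-+-] → (-0.9805, 0.795, 1.415)–(-0.9805, 0.795, -1.08391)  len=2.4989
  (v6,v4,v2) [++-] → (-0.9805, 0.608982, -1.415)–(-0.9805, 0.795, -1.415)  len=0.1860
  (v2,v7,v6) [-++] → (-0.9805, 0.795, -1.08391)–(-0.9805, 0.795, -1.415)  len=0.3311

Chained into 1 loop(s):
  loop 1: 8 segments, perimeter = 8.8400
Total perimeter = 8.840

loops=1 perimeter=8.840


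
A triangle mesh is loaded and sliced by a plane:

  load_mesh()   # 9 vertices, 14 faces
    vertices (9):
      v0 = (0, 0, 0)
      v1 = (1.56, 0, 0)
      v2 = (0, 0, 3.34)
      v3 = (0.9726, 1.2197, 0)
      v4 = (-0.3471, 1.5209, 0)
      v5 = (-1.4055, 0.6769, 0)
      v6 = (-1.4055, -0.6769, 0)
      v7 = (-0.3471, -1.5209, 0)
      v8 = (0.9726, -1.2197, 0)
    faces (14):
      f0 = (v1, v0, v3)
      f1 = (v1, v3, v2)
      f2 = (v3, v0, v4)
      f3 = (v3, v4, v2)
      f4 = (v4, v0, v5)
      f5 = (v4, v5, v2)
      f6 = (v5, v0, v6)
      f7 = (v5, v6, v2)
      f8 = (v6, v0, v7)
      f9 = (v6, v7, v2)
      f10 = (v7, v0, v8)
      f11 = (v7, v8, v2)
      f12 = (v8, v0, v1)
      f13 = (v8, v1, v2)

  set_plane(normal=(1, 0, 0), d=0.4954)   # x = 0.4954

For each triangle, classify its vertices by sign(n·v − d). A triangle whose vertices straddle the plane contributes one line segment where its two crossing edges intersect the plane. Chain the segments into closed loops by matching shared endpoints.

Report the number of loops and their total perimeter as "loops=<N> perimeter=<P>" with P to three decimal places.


Straddling triangles (8 of 14):
  (v1,v0,v3) [+-+] → (0.4954, 0, 0)–(0.4954, 0.621262, 0)  len=0.6213
  (v1,v3,v2) [++-] → (0.4954, 0.621262, 1.63875)–(0.4954, 0, 2.27934)  len=0.8924
  (v3,v0,v4) [+--] → (0.4954, 0.621262, 0)–(0.4954, 1.32861, 0)  len=0.7074
  (v3,v4,v2) [+--] → (0.4954, 1.32861, 0)–(0.4954, 0.621262, 1.63875)  len=1.7849
  (v7,v0,v8) [--+] → (0.4954, -0.621262, 0)–(0.4954, -1.32861, 0)  len=0.7074
  (v7,v8,v2) [-+-] → (0.4954, -1.32861, 0)–(0.4954, -0.621262, 1.63875)  len=1.7849
  (v8,v0,v1) [+-+] → (0.4954, -0.621262, 0)–(0.4954, 0, 0)  len=0.6213
  (v8,v1,v2) [++-] → (0.4954, 0, 2.27934)–(0.4954, -0.621262, 1.63875)  len=0.8924

Chained into 1 loop(s):
  loop 1: 8 segments, perimeter = 8.0117
Total perimeter = 8.012

loops=1 perimeter=8.012


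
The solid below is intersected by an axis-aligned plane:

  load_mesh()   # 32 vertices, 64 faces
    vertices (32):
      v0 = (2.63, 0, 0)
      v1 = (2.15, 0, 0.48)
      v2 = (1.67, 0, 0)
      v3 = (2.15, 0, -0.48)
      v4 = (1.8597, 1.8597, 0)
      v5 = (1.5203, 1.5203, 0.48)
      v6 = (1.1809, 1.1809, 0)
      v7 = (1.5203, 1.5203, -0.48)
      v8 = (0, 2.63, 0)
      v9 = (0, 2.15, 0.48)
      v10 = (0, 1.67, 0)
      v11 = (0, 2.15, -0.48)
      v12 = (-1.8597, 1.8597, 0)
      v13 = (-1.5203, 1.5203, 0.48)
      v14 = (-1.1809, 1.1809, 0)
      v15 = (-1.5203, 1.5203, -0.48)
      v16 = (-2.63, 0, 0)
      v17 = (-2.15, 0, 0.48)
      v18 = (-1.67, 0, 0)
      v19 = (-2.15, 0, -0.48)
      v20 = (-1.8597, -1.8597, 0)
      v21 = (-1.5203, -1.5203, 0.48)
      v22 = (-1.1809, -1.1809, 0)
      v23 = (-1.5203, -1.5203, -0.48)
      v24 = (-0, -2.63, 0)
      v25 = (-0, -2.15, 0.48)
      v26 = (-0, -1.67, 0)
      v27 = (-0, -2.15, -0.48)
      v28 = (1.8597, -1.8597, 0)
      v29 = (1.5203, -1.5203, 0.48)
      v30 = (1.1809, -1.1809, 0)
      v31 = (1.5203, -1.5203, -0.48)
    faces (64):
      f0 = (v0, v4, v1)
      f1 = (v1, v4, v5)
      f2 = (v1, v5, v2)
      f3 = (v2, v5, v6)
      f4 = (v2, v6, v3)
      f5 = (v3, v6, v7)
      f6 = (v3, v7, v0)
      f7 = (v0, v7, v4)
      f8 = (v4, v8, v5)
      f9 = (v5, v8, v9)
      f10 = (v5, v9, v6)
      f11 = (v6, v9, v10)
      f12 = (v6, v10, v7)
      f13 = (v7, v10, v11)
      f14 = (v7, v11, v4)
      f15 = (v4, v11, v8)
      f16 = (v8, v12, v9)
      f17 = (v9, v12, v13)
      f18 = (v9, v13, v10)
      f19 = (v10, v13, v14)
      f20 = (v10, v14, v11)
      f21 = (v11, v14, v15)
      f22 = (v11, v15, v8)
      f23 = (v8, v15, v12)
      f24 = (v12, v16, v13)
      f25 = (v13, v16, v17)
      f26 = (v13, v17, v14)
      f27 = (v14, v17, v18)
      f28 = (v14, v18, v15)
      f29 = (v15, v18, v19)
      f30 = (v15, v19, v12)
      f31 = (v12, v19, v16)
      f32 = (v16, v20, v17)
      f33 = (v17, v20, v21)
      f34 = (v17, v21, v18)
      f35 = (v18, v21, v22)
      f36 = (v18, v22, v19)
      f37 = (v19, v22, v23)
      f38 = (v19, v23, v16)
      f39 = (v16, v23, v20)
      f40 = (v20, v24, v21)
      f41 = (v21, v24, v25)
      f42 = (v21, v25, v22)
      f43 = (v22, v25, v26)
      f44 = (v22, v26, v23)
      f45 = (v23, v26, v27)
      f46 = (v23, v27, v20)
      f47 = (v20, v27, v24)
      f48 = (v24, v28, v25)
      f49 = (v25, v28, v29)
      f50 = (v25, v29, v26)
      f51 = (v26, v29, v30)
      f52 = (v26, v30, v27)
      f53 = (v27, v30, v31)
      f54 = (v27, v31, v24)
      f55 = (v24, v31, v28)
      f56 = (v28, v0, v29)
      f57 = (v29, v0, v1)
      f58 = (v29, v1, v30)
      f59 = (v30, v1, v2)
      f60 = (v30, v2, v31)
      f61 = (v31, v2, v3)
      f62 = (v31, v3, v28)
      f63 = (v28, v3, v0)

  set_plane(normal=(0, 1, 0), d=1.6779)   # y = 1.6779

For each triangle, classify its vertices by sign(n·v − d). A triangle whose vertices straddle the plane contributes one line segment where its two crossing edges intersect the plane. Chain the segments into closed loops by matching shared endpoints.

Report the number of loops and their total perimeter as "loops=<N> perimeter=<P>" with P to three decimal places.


loops=1 perimeter=8.719

Straddling triangles (18 of 64):
  (v0,v4,v1) [-+-] → (1.935, 1.6779, 0)–(1.88808, 1.6779, 0.0469237)  len=0.0664
  (v1,v4,v5) [-+-] → (1.88808, 1.6779, 0.0469237)–(1.6779, 1.6779, 0.257113)  len=0.2972
  (v0,v7,v4) [--+] → (1.6779, 1.6779, -0.257113)–(1.935, 1.6779, 0)  len=0.3636
  (v4,v8,v5) [++-] → (1.30439, 1.6779, 0.41183)–(1.6779, 1.6779, 0.257113)  len=0.4043
  (v5,v8,v9) [-++] → (1.30439, 1.6779, 0.41183)–(1.1398, 1.6779, 0.48)  len=0.1781
  (v5,v9,v6) [-+-] → (1.1398, 1.6779, 0.48)–(0.575279, 1.6779, 0.246167)  len=0.6110
  (v6,v9,v10) [-+-] → (0.575279, 1.6779, 0.246167)–(0, 1.6779, 0.0079)  len=0.6227
  (v7,v10,v11) [--+] → (0, 1.6779, -0.0079)–(1.1398, 1.6779, -0.48)  len=1.2337
  (v7,v11,v4) [-++] → (1.1398, 1.6779, -0.48)–(1.6779, 1.6779, -0.257113)  len=0.5824
  (v9,v12,v13) [++-] → (-1.6779, 1.6779, 0.257113)–(-1.1398, 1.6779, 0.48)  len=0.5824
  (v9,v13,v10) [+--] → (-1.1398, 1.6779, 0.48)–(0, 1.6779, 0.0079)  len=1.2337
  (v10,v14,v11) [--+] → (-0.575279, 1.6779, -0.246167)–(0, 1.6779, -0.0079)  len=0.6227
  (v11,v14,v15) [+--] → (-0.575279, 1.6779, -0.246167)–(-1.1398, 1.6779, -0.48)  len=0.6110
  (v11,v15,v8) [+-+] → (-1.1398, 1.6779, -0.48)–(-1.30439, 1.6779, -0.41183)  len=0.1781
  (v8,v15,v12) [+-+] → (-1.30439, 1.6779, -0.41183)–(-1.6779, 1.6779, -0.257113)  len=0.4043
  (v12,v16,v13) [+--] → (-1.935, 1.6779, 0)–(-1.6779, 1.6779, 0.257113)  len=0.3636
  (v15,v19,v12) [--+] → (-1.88808, 1.6779, -0.0469237)–(-1.6779, 1.6779, -0.257113)  len=0.2972
  (v12,v19,v16) [+--] → (-1.88808, 1.6779, -0.0469237)–(-1.935, 1.6779, 0)  len=0.0664

Chained into 1 loop(s):
  loop 1: 18 segments, perimeter = 8.7190
Total perimeter = 8.719


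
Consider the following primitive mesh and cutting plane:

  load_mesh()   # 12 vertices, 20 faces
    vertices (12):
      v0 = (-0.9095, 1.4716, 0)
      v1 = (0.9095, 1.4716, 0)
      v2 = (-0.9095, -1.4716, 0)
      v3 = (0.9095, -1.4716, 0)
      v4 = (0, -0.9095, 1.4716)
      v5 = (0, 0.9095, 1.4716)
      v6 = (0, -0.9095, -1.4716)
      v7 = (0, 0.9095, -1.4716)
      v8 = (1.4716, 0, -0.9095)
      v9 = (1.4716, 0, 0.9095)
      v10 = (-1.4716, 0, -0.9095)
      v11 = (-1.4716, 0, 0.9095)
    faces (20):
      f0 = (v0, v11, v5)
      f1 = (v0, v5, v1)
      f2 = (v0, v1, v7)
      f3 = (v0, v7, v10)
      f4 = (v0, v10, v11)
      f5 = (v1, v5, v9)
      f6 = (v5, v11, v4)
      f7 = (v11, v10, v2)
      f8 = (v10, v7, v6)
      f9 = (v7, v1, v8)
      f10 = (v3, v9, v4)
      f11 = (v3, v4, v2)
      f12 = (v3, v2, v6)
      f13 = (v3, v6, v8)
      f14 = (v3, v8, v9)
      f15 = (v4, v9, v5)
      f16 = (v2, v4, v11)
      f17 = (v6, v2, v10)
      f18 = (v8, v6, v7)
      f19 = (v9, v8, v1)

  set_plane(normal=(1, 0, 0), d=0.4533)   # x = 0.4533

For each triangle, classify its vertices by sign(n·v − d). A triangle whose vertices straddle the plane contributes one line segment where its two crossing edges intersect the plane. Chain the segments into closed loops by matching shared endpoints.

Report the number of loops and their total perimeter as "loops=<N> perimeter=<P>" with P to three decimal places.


loops=1 perimeter=8.848

Straddling triangles (10 of 20):
  (v0,v5,v1) [--+] → (0.4533, 1.18965, 0.738146)–(0.4533, 1.4716, 0)  len=0.7902
  (v0,v1,v7) [-+-] → (0.4533, 1.4716, 0)–(0.4533, 1.18965, -0.738146)  len=0.7902
  (v1,v5,v9) [+-+] → (0.4533, 1.18965, 0.738146)–(0.4533, 0.629345, 1.29846)  len=0.7924
  (v7,v1,v8) [-++] → (0.4533, 1.18965, -0.738146)–(0.4533, 0.629345, -1.29846)  len=0.7924
  (v3,v9,v4) [++-] → (0.4533, -0.629345, 1.29846)–(0.4533, -1.18965, 0.738146)  len=0.7924
  (v3,v4,v2) [+--] → (0.4533, -1.18965, 0.738146)–(0.4533, -1.4716, 0)  len=0.7902
  (v3,v2,v6) [+--] → (0.4533, -1.4716, 0)–(0.4533, -1.18965, -0.738146)  len=0.7902
  (v3,v6,v8) [+-+] → (0.4533, -1.18965, -0.738146)–(0.4533, -0.629345, -1.29846)  len=0.7924
  (v4,v9,v5) [-+-] → (0.4533, -0.629345, 1.29846)–(0.4533, 0.629345, 1.29846)  len=1.2587
  (v8,v6,v7) [+--] → (0.4533, -0.629345, -1.29846)–(0.4533, 0.629345, -1.29846)  len=1.2587

Chained into 1 loop(s):
  loop 1: 10 segments, perimeter = 8.8476
Total perimeter = 8.848


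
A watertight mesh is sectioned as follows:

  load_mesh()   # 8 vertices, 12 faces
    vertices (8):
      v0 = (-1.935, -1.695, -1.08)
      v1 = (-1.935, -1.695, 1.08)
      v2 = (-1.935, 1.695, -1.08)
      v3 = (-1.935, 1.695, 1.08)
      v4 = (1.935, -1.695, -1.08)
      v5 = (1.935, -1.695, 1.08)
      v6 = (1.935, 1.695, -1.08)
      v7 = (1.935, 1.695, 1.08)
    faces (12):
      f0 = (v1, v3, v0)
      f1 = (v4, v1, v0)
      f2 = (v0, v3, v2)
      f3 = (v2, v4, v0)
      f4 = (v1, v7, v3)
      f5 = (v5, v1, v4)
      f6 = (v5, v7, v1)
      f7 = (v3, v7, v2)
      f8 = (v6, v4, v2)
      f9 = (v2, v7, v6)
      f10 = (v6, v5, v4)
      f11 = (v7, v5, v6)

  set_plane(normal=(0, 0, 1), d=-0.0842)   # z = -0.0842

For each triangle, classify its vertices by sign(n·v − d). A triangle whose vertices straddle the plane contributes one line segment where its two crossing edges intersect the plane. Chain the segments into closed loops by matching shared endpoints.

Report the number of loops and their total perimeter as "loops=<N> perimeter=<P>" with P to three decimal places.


loops=1 perimeter=14.520

Straddling triangles (8 of 12):
  (v1,v3,v0) [++-] → (-1.935, -0.132147, -0.0842)–(-1.935, -1.695, -0.0842)  len=1.5629
  (v4,v1,v0) [-+-] → (0.150858, -1.695, -0.0842)–(-1.935, -1.695, -0.0842)  len=2.0859
  (v0,v3,v2) [-+-] → (-1.935, -0.132147, -0.0842)–(-1.935, 1.695, -0.0842)  len=1.8271
  (v5,v1,v4) [++-] → (0.150858, -1.695, -0.0842)–(1.935, -1.695, -0.0842)  len=1.7841
  (v3,v7,v2) [++-] → (-0.150858, 1.695, -0.0842)–(-1.935, 1.695, -0.0842)  len=1.7841
  (v2,v7,v6) [-+-] → (-0.150858, 1.695, -0.0842)–(1.935, 1.695, -0.0842)  len=2.0859
  (v6,v5,v4) [-+-] → (1.935, 0.132147, -0.0842)–(1.935, -1.695, -0.0842)  len=1.8271
  (v7,v5,v6) [++-] → (1.935, 0.132147, -0.0842)–(1.935, 1.695, -0.0842)  len=1.5629

Chained into 1 loop(s):
  loop 1: 8 segments, perimeter = 14.5200
Total perimeter = 14.520


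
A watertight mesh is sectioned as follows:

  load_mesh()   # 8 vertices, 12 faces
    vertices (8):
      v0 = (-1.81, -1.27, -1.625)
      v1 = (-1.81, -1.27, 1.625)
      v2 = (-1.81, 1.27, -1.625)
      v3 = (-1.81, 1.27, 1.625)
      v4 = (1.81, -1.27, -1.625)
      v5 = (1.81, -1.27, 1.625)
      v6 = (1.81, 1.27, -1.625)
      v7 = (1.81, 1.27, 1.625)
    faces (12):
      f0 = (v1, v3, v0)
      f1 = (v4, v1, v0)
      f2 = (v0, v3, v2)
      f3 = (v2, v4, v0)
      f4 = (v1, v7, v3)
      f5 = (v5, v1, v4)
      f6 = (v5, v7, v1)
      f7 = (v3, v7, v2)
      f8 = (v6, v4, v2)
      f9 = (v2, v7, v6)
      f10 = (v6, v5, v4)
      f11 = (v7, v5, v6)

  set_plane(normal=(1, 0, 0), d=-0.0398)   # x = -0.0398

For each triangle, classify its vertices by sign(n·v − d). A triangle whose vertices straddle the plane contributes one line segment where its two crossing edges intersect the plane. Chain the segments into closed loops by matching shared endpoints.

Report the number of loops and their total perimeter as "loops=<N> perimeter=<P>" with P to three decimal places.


loops=1 perimeter=11.580

Straddling triangles (8 of 12):
  (v4,v1,v0) [+--] → (-0.0398, -1.27, 0.035732)–(-0.0398, -1.27, -1.625)  len=1.6607
  (v2,v4,v0) [-+-] → (-0.0398, 0.027926, -1.625)–(-0.0398, -1.27, -1.625)  len=1.2979
  (v1,v7,v3) [-+-] → (-0.0398, -0.027926, 1.625)–(-0.0398, 1.27, 1.625)  len=1.2979
  (v5,v1,v4) [+-+] → (-0.0398, -1.27, 1.625)–(-0.0398, -1.27, 0.035732)  len=1.5893
  (v5,v7,v1) [++-] → (-0.0398, -0.027926, 1.625)–(-0.0398, -1.27, 1.625)  len=1.2421
  (v3,v7,v2) [-+-] → (-0.0398, 1.27, 1.625)–(-0.0398, 1.27, -0.035732)  len=1.6607
  (v6,v4,v2) [++-] → (-0.0398, 0.027926, -1.625)–(-0.0398, 1.27, -1.625)  len=1.2421
  (v2,v7,v6) [-++] → (-0.0398, 1.27, -0.035732)–(-0.0398, 1.27, -1.625)  len=1.5893

Chained into 1 loop(s):
  loop 1: 8 segments, perimeter = 11.5800
Total perimeter = 11.580


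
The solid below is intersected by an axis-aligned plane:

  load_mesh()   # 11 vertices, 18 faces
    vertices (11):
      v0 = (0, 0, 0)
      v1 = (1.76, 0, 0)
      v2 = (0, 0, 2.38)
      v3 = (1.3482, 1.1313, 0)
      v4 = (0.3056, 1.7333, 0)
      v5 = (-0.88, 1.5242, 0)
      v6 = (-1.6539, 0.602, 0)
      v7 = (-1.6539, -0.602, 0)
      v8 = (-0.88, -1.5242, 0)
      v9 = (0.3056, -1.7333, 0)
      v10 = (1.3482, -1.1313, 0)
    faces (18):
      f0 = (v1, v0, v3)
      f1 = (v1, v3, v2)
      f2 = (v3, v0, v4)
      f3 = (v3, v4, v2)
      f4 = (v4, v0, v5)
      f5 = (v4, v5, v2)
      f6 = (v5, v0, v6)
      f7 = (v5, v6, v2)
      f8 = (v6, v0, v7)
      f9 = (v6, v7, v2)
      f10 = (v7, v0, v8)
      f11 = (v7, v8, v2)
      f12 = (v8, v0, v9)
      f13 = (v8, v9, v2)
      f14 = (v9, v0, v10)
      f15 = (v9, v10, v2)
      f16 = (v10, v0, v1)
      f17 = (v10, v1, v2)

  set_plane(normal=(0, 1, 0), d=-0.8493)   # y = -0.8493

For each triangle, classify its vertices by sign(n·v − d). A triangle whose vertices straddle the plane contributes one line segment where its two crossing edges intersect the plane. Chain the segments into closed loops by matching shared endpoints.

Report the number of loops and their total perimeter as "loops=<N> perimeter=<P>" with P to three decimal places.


loops=1 perimeter=6.780

Straddling triangles (8 of 18):
  (v7,v0,v8) [++-] → (-0.490345, -0.8493, 0)–(-1.44637, -0.8493, 0)  len=0.9560
  (v7,v8,v2) [+-+] → (-1.44637, -0.8493, 0)–(-0.490345, -0.8493, 1.05384)  len=1.4229
  (v8,v0,v9) [-+-] → (-0.490345, -0.8493, 0)–(0.149741, -0.8493, 0)  len=0.6401
  (v8,v9,v2) [--+] → (0.149741, -0.8493, 1.21382)–(-0.490345, -0.8493, 1.05384)  len=0.6598
  (v9,v0,v10) [-+-] → (0.149741, -0.8493, 0)–(1.01213, -0.8493, 0)  len=0.8624
  (v9,v10,v2) [--+] → (1.01213, -0.8493, 0.593264)–(0.149741, -0.8493, 1.21382)  len=1.0625
  (v10,v0,v1) [-++] → (1.01213, -0.8493, 0)–(1.45085, -0.8493, 0)  len=0.4387
  (v10,v1,v2) [-++] → (1.45085, -0.8493, 0)–(1.01213, -0.8493, 0.593264)  len=0.7379

Chained into 1 loop(s):
  loop 1: 8 segments, perimeter = 6.7802
Total perimeter = 6.780


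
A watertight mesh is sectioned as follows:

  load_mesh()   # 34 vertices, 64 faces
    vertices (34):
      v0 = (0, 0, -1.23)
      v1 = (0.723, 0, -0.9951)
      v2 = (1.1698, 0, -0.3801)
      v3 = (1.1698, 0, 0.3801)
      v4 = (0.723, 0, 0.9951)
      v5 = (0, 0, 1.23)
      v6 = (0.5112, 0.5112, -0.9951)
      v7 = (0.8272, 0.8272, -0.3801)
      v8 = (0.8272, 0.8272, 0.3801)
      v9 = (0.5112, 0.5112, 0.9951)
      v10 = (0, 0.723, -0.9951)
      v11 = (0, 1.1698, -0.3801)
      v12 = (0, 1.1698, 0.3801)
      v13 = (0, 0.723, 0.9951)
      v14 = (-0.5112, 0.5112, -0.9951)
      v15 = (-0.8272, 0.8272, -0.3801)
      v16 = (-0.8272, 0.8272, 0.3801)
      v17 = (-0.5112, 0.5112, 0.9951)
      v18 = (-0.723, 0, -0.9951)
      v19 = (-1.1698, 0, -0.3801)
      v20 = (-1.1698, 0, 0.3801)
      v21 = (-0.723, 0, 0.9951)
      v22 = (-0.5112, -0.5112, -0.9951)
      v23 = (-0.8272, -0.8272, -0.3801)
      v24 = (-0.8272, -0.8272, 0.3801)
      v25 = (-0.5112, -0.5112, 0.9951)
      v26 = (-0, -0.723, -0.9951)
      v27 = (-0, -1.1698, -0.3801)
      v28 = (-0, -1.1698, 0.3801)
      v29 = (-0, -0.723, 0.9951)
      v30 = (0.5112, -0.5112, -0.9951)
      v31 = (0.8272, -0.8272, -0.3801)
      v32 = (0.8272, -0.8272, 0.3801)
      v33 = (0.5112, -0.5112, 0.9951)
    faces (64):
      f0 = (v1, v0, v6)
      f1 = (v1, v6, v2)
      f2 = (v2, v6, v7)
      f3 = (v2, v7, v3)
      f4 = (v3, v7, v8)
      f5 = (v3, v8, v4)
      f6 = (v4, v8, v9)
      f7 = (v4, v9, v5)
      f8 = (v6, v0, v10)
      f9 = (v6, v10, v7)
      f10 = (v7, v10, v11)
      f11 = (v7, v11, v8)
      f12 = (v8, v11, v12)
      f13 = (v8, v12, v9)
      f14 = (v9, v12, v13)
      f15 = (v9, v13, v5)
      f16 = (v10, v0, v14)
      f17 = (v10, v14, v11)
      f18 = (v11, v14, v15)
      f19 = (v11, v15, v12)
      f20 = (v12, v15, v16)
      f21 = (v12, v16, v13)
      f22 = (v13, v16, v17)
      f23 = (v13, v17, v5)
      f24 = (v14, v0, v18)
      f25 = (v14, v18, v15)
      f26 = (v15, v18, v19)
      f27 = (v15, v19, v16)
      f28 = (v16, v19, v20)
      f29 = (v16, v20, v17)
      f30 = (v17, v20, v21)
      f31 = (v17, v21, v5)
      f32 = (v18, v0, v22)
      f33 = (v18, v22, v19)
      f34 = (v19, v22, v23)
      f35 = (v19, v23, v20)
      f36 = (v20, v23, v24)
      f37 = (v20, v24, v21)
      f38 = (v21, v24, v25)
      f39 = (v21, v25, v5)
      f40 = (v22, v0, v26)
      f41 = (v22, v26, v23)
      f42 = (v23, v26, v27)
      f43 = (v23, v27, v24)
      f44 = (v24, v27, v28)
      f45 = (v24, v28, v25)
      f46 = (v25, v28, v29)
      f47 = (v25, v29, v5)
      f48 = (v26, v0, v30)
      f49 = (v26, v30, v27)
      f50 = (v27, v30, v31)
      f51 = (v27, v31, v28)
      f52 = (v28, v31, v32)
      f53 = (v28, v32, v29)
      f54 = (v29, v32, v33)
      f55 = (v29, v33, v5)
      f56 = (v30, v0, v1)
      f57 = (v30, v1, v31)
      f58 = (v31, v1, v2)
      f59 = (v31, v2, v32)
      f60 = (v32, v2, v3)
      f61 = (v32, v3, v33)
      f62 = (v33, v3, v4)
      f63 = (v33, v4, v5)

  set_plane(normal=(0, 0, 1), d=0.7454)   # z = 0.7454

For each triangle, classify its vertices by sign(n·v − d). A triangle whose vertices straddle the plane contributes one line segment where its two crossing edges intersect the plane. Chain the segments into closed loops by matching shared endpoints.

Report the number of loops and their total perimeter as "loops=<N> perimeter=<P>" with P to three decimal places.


Straddling triangles (16 of 64):
  (v3,v8,v4) [--+] → (0.765307, 0.335857, 0.7454)–(0.904408, 0, 0.7454)  len=0.3635
  (v4,v8,v9) [+-+] → (0.765307, 0.335857, 0.7454)–(0.639501, 0.639501, 0.7454)  len=0.3287
  (v8,v12,v9) [--+] → (0.303644, 0.778602, 0.7454)–(0.639501, 0.639501, 0.7454)  len=0.3635
  (v9,v12,v13) [+-+] → (0.303644, 0.778602, 0.7454)–(0, 0.904408, 0.7454)  len=0.3287
  (v12,v16,v13) [--+] → (-0.335857, 0.765307, 0.7454)–(0, 0.904408, 0.7454)  len=0.3635
  (v13,v16,v17) [+-+] → (-0.335857, 0.765307, 0.7454)–(-0.639501, 0.639501, 0.7454)  len=0.3287
  (v16,v20,v17) [--+] → (-0.778602, 0.303644, 0.7454)–(-0.639501, 0.639501, 0.7454)  len=0.3635
  (v17,v20,v21) [+-+] → (-0.778602, 0.303644, 0.7454)–(-0.904408, 0, 0.7454)  len=0.3287
  (v20,v24,v21) [--+] → (-0.765307, -0.335857, 0.7454)–(-0.904408, 0, 0.7454)  len=0.3635
  (v21,v24,v25) [+-+] → (-0.765307, -0.335857, 0.7454)–(-0.639501, -0.639501, 0.7454)  len=0.3287
  (v24,v28,v25) [--+] → (-0.303644, -0.778602, 0.7454)–(-0.639501, -0.639501, 0.7454)  len=0.3635
  (v25,v28,v29) [+-+] → (-0.303644, -0.778602, 0.7454)–(0, -0.904408, 0.7454)  len=0.3287
  (v28,v32,v29) [--+] → (0.335857, -0.765307, 0.7454)–(0, -0.904408, 0.7454)  len=0.3635
  (v29,v32,v33) [+-+] → (0.335857, -0.765307, 0.7454)–(0.639501, -0.639501, 0.7454)  len=0.3287
  (v32,v3,v33) [--+] → (0.778602, -0.303644, 0.7454)–(0.639501, -0.639501, 0.7454)  len=0.3635
  (v33,v3,v4) [+-+] → (0.778602, -0.303644, 0.7454)–(0.904408, 0, 0.7454)  len=0.3287

Chained into 1 loop(s):
  loop 1: 16 segments, perimeter = 5.5376
Total perimeter = 5.538

loops=1 perimeter=5.538
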